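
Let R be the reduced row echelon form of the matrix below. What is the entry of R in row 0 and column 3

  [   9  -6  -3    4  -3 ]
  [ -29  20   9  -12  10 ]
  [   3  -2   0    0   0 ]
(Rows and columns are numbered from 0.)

Multiply R1 by 1/9.
Add 29 times R1 to R2.
Subtract 3 times R1 from R3.
Multiply R2 by 3/2.
Add R3 to R2.
Add 1/3 times R3 to R1.
Add 2/3 times R2 to R1.

0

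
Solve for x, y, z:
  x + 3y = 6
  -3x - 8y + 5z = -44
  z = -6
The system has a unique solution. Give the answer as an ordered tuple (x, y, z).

Form the augmented matrix and row-reduce:
  [  1   3  0  |    6 ]
  [ -3  -8  5  |  -44 ]
  [  0   0  1  |   -6 ]
Add 3 times R1 to R2.
  [ 1  3  0  |    6 ]
  [ 0  1  5  |  -26 ]
  [ 0  0  1  |   -6 ]
Subtract 5 times R3 from R2.
  [ 1  3  0  |   6 ]
  [ 0  1  0  |   4 ]
  [ 0  0  1  |  -6 ]
Subtract 3 times R2 from R1.
  [ 1  0  0  |  -6 ]
  [ 0  1  0  |   4 ]
  [ 0  0  1  |  -6 ]
Reading off the last column: x = -6, y = 4, z = -6.

(-6, 4, -6)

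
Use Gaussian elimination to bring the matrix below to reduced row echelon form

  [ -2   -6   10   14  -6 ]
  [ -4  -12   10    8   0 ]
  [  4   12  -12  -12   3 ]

[[1, 3, 0, 3, 0], [0, 0, 1, 2, 0], [0, 0, 0, 0, 1]]

ρ1 ← -1/2·ρ1
  [  1    3   -5   -7  3 ]
  [ -4  -12   10    8  0 ]
  [  4   12  -12  -12  3 ]
ρ2 ← ρ2 + 4·ρ1
  [ 1   3   -5   -7   3 ]
  [ 0   0  -10  -20  12 ]
  [ 4  12  -12  -12   3 ]
ρ3 ← ρ3 − 4·ρ1
  [ 1  3   -5   -7   3 ]
  [ 0  0  -10  -20  12 ]
  [ 0  0    8   16  -9 ]
ρ2 ← -1/10·ρ2
  [ 1  3  -5  -7     3 ]
  [ 0  0   1   2  -6/5 ]
  [ 0  0   8  16    -9 ]
ρ3 ← ρ3 − 8·ρ2
  [ 1  3  -5  -7     3 ]
  [ 0  0   1   2  -6/5 ]
  [ 0  0   0   0   3/5 ]
ρ3 ← 5/3·ρ3
  [ 1  3  -5  -7     3 ]
  [ 0  0   1   2  -6/5 ]
  [ 0  0   0   0     1 ]
ρ2 ← ρ2 + 6/5·ρ3
  [ 1  3  -5  -7  3 ]
  [ 0  0   1   2  0 ]
  [ 0  0   0   0  1 ]
ρ1 ← ρ1 − 3·ρ3
  [ 1  3  -5  -7  0 ]
  [ 0  0   1   2  0 ]
  [ 0  0   0   0  1 ]
ρ1 ← ρ1 + 5·ρ2
  [ 1  3  0  3  0 ]
  [ 0  0  1  2  0 ]
  [ 0  0  0  0  1 ]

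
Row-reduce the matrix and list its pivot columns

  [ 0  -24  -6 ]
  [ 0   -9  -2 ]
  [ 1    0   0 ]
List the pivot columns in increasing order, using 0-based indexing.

0, 1, 2

ρ1 <=> ρ3
  [ 1    0   0 ]
  [ 0   -9  -2 ]
  [ 0  -24  -6 ]
ρ2 ← -1/9·ρ2
  [ 1    0    0 ]
  [ 0    1  2/9 ]
  [ 0  -24   -6 ]
ρ3 ← ρ3 + 24·ρ2
  [ 1  0     0 ]
  [ 0  1   2/9 ]
  [ 0  0  -2/3 ]
ρ3 ← -3/2·ρ3
  [ 1  0    0 ]
  [ 0  1  2/9 ]
  [ 0  0    1 ]
ρ2 ← ρ2 − 2/9·ρ3
  [ 1  0  0 ]
  [ 0  1  0 ]
  [ 0  0  1 ]
Pivot columns are the columns containing a leading 1.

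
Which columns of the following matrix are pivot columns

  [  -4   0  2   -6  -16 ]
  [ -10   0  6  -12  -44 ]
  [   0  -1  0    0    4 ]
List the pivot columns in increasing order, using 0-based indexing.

ρ1 -> -1/4·ρ1
ρ2 -> ρ2 + 10·ρ1
ρ2 <-> ρ3
ρ2 -> -1·ρ2
ρ1 -> ρ1 + 1/2·ρ3
Pivot columns are the columns containing a leading 1.

0, 1, 2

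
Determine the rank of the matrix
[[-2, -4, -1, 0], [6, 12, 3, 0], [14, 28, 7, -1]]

rank = 2

Multiply R1 by -1/2.
  [  1   2  1/2   0 ]
  [  6  12    3   0 ]
  [ 14  28    7  -1 ]
Subtract 6 times R1 from R2.
  [  1   2  1/2   0 ]
  [  0   0    0   0 ]
  [ 14  28    7  -1 ]
Subtract 14 times R1 from R3.
  [ 1  2  1/2   0 ]
  [ 0  0    0   0 ]
  [ 0  0    0  -1 ]
Swap R2 and R3.
  [ 1  2  1/2   0 ]
  [ 0  0    0  -1 ]
  [ 0  0    0   0 ]
Multiply R2 by -1.
  [ 1  2  1/2  0 ]
  [ 0  0    0  1 ]
  [ 0  0    0  0 ]
The reduced form has 2 nonzero rows.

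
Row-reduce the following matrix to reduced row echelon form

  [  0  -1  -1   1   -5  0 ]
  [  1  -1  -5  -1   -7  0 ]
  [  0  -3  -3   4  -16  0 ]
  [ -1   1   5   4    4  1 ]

[[1, 0, -4, 0, -4, 0], [0, 1, 1, 0, 4, 0], [0, 0, 0, 1, -1, 0], [0, 0, 0, 0, 0, 1]]

R1 <-> R2
  [  1  -1  -5  -1   -7  0 ]
  [  0  -1  -1   1   -5  0 ]
  [  0  -3  -3   4  -16  0 ]
  [ -1   1   5   4    4  1 ]
R4 := R4 + R1
  [ 1  -1  -5  -1   -7  0 ]
  [ 0  -1  -1   1   -5  0 ]
  [ 0  -3  -3   4  -16  0 ]
  [ 0   0   0   3   -3  1 ]
R2 := -1·R2
  [ 1  -1  -5  -1   -7  0 ]
  [ 0   1   1  -1    5  0 ]
  [ 0  -3  -3   4  -16  0 ]
  [ 0   0   0   3   -3  1 ]
R3 := R3 + 3·R2
  [ 1  -1  -5  -1  -7  0 ]
  [ 0   1   1  -1   5  0 ]
  [ 0   0   0   1  -1  0 ]
  [ 0   0   0   3  -3  1 ]
R4 := R4 − 3·R3
  [ 1  -1  -5  -1  -7  0 ]
  [ 0   1   1  -1   5  0 ]
  [ 0   0   0   1  -1  0 ]
  [ 0   0   0   0   0  1 ]
R2 := R2 + R3
  [ 1  -1  -5  -1  -7  0 ]
  [ 0   1   1   0   4  0 ]
  [ 0   0   0   1  -1  0 ]
  [ 0   0   0   0   0  1 ]
R1 := R1 + R3
  [ 1  -1  -5  0  -8  0 ]
  [ 0   1   1  0   4  0 ]
  [ 0   0   0  1  -1  0 ]
  [ 0   0   0  0   0  1 ]
R1 := R1 + R2
  [ 1  0  -4  0  -4  0 ]
  [ 0  1   1  0   4  0 ]
  [ 0  0   0  1  -1  0 ]
  [ 0  0   0  0   0  1 ]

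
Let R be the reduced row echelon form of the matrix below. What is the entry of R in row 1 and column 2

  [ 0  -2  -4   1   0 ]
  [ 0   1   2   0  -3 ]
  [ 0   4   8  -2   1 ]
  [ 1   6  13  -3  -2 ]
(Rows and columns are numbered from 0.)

ρ1 <-> ρ4
  [ 1   6  13  -3  -2 ]
  [ 0   1   2   0  -3 ]
  [ 0   4   8  -2   1 ]
  [ 0  -2  -4   1   0 ]
ρ3 → ρ3 − 4·ρ2
  [ 1   6  13  -3  -2 ]
  [ 0   1   2   0  -3 ]
  [ 0   0   0  -2  13 ]
  [ 0  -2  -4   1   0 ]
ρ4 → ρ4 + 2·ρ2
  [ 1  6  13  -3  -2 ]
  [ 0  1   2   0  -3 ]
  [ 0  0   0  -2  13 ]
  [ 0  0   0   1  -6 ]
ρ3 → -1/2·ρ3
  [ 1  6  13  -3     -2 ]
  [ 0  1   2   0     -3 ]
  [ 0  0   0   1  -13/2 ]
  [ 0  0   0   1     -6 ]
ρ4 → ρ4 − ρ3
  [ 1  6  13  -3     -2 ]
  [ 0  1   2   0     -3 ]
  [ 0  0   0   1  -13/2 ]
  [ 0  0   0   0    1/2 ]
ρ4 → 2·ρ4
  [ 1  6  13  -3     -2 ]
  [ 0  1   2   0     -3 ]
  [ 0  0   0   1  -13/2 ]
  [ 0  0   0   0      1 ]
ρ3 → ρ3 + 13/2·ρ4
  [ 1  6  13  -3  -2 ]
  [ 0  1   2   0  -3 ]
  [ 0  0   0   1   0 ]
  [ 0  0   0   0   1 ]
ρ2 → ρ2 + 3·ρ4
  [ 1  6  13  -3  -2 ]
  [ 0  1   2   0   0 ]
  [ 0  0   0   1   0 ]
  [ 0  0   0   0   1 ]
ρ1 → ρ1 + 2·ρ4
  [ 1  6  13  -3  0 ]
  [ 0  1   2   0  0 ]
  [ 0  0   0   1  0 ]
  [ 0  0   0   0  1 ]
ρ1 → ρ1 + 3·ρ3
  [ 1  6  13  0  0 ]
  [ 0  1   2  0  0 ]
  [ 0  0   0  1  0 ]
  [ 0  0   0  0  1 ]
ρ1 → ρ1 − 6·ρ2
  [ 1  0  1  0  0 ]
  [ 0  1  2  0  0 ]
  [ 0  0  0  1  0 ]
  [ 0  0  0  0  1 ]

2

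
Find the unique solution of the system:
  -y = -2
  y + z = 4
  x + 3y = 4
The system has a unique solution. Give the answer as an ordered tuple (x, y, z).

(-2, 2, 2)

Form the augmented matrix and row-reduce:
  [ 0  -1  0  |  -2 ]
  [ 0   1  1  |   4 ]
  [ 1   3  0  |   4 ]
Swap r1 and r3.
  [ 1   3  0  |   4 ]
  [ 0   1  1  |   4 ]
  [ 0  -1  0  |  -2 ]
Add r2 to r3.
  [ 1  3  0  |  4 ]
  [ 0  1  1  |  4 ]
  [ 0  0  1  |  2 ]
Subtract r3 from r2.
  [ 1  3  0  |  4 ]
  [ 0  1  0  |  2 ]
  [ 0  0  1  |  2 ]
Subtract 3 times r2 from r1.
  [ 1  0  0  |  -2 ]
  [ 0  1  0  |   2 ]
  [ 0  0  1  |   2 ]
Reading off the last column: x = -2, y = 2, z = 2.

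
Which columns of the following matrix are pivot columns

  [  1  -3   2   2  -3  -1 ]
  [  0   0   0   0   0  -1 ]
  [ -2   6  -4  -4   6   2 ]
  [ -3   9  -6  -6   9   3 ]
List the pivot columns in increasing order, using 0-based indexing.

0, 5

ρ3 := ρ3 + 2·ρ1
  [  1  -3   2   2  -3  -1 ]
  [  0   0   0   0   0  -1 ]
  [  0   0   0   0   0   0 ]
  [ -3   9  -6  -6   9   3 ]
ρ4 := ρ4 + 3·ρ1
  [ 1  -3  2  2  -3  -1 ]
  [ 0   0  0  0   0  -1 ]
  [ 0   0  0  0   0   0 ]
  [ 0   0  0  0   0   0 ]
ρ2 := -1·ρ2
  [ 1  -3  2  2  -3  -1 ]
  [ 0   0  0  0   0   1 ]
  [ 0   0  0  0   0   0 ]
  [ 0   0  0  0   0   0 ]
ρ1 := ρ1 + ρ2
  [ 1  -3  2  2  -3  0 ]
  [ 0   0  0  0   0  1 ]
  [ 0   0  0  0   0  0 ]
  [ 0   0  0  0   0  0 ]
Pivot columns are the columns containing a leading 1.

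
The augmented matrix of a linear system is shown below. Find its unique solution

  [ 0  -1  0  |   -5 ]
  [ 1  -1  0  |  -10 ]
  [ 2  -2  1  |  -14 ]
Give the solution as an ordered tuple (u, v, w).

R1 <=> R2
  [ 1  -1  0  |  -10 ]
  [ 0  -1  0  |   -5 ]
  [ 2  -2  1  |  -14 ]
R3 → R3 − 2·R1
  [ 1  -1  0  |  -10 ]
  [ 0  -1  0  |   -5 ]
  [ 0   0  1  |    6 ]
R2 → -1·R2
  [ 1  -1  0  |  -10 ]
  [ 0   1  0  |    5 ]
  [ 0   0  1  |    6 ]
R1 → R1 + R2
  [ 1  0  0  |  -5 ]
  [ 0  1  0  |   5 ]
  [ 0  0  1  |   6 ]
Reading off the last column: u = -5, v = 5, w = 6.

(-5, 5, 6)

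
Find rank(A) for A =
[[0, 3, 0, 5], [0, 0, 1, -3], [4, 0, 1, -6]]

rank = 3

ρ1 ↔ ρ3
  [ 4  0  1  -6 ]
  [ 0  0  1  -3 ]
  [ 0  3  0   5 ]
ρ1 → 1/4·ρ1
  [ 1  0  1/4  -3/2 ]
  [ 0  0    1    -3 ]
  [ 0  3    0     5 ]
ρ2 ↔ ρ3
  [ 1  0  1/4  -3/2 ]
  [ 0  3    0     5 ]
  [ 0  0    1    -3 ]
ρ2 → 1/3·ρ2
  [ 1  0  1/4  -3/2 ]
  [ 0  1    0   5/3 ]
  [ 0  0    1    -3 ]
ρ1 → ρ1 − 1/4·ρ3
  [ 1  0  0  -3/4 ]
  [ 0  1  0   5/3 ]
  [ 0  0  1    -3 ]
The reduced form has 3 nonzero rows.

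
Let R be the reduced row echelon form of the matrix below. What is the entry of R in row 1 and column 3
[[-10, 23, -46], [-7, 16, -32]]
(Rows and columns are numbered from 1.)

r1 := -1/10·r1
  [  1  -23/10  23/5 ]
  [ -7      16   -32 ]
r2 := r2 + 7·r1
  [ 1  -23/10  23/5 ]
  [ 0   -1/10   1/5 ]
r2 := -10·r2
  [ 1  -23/10  23/5 ]
  [ 0       1    -2 ]
r1 := r1 + 23/10·r2
  [ 1  0   0 ]
  [ 0  1  -2 ]

0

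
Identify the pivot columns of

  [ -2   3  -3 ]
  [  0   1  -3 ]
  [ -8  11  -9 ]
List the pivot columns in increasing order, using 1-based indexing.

R1 → -1/2·R1
R3 → R3 + 8·R1
R3 → R3 + R2
R1 → R1 + 3/2·R2
Pivot columns are the columns containing a leading 1.

1, 2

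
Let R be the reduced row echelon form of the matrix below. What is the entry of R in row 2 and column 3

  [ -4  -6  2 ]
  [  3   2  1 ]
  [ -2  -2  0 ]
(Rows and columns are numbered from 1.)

-1

ρ1 := -1/4·ρ1
  [  1  3/2  -1/2 ]
  [  3    2     1 ]
  [ -2   -2     0 ]
ρ2 := ρ2 − 3·ρ1
  [  1   3/2  -1/2 ]
  [  0  -5/2   5/2 ]
  [ -2    -2     0 ]
ρ3 := ρ3 + 2·ρ1
  [ 1   3/2  -1/2 ]
  [ 0  -5/2   5/2 ]
  [ 0     1    -1 ]
ρ2 := -2/5·ρ2
  [ 1  3/2  -1/2 ]
  [ 0    1    -1 ]
  [ 0    1    -1 ]
ρ3 := ρ3 − ρ2
  [ 1  3/2  -1/2 ]
  [ 0    1    -1 ]
  [ 0    0     0 ]
ρ1 := ρ1 − 3/2·ρ2
  [ 1  0   1 ]
  [ 0  1  -1 ]
  [ 0  0   0 ]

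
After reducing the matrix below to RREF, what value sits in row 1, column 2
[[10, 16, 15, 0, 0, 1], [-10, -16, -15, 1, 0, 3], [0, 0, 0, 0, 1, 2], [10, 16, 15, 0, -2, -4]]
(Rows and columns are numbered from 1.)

ρ1 -> 1/10·ρ1
  [   1  8/5  3/2  0   0  1/10 ]
  [ -10  -16  -15  1   0     3 ]
  [   0    0    0  0   1     2 ]
  [  10   16   15  0  -2    -4 ]
ρ2 -> ρ2 + 10·ρ1
  [  1  8/5  3/2  0   0  1/10 ]
  [  0    0    0  1   0     4 ]
  [  0    0    0  0   1     2 ]
  [ 10   16   15  0  -2    -4 ]
ρ4 -> ρ4 − 10·ρ1
  [ 1  8/5  3/2  0   0  1/10 ]
  [ 0    0    0  1   0     4 ]
  [ 0    0    0  0   1     2 ]
  [ 0    0    0  0  -2    -5 ]
ρ4 -> ρ4 + 2·ρ3
  [ 1  8/5  3/2  0  0  1/10 ]
  [ 0    0    0  1  0     4 ]
  [ 0    0    0  0  1     2 ]
  [ 0    0    0  0  0    -1 ]
ρ4 -> -1·ρ4
  [ 1  8/5  3/2  0  0  1/10 ]
  [ 0    0    0  1  0     4 ]
  [ 0    0    0  0  1     2 ]
  [ 0    0    0  0  0     1 ]
ρ3 -> ρ3 − 2·ρ4
  [ 1  8/5  3/2  0  0  1/10 ]
  [ 0    0    0  1  0     4 ]
  [ 0    0    0  0  1     0 ]
  [ 0    0    0  0  0     1 ]
ρ2 -> ρ2 − 4·ρ4
  [ 1  8/5  3/2  0  0  1/10 ]
  [ 0    0    0  1  0     0 ]
  [ 0    0    0  0  1     0 ]
  [ 0    0    0  0  0     1 ]
ρ1 -> ρ1 − 1/10·ρ4
  [ 1  8/5  3/2  0  0  0 ]
  [ 0    0    0  1  0  0 ]
  [ 0    0    0  0  1  0 ]
  [ 0    0    0  0  0  1 ]

8/5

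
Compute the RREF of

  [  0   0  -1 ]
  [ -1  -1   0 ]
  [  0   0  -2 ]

r1 <-> r2
  [ -1  -1   0 ]
  [  0   0  -1 ]
  [  0   0  -2 ]
r1 -> -1·r1
  [ 1  1   0 ]
  [ 0  0  -1 ]
  [ 0  0  -2 ]
r2 -> -1·r2
  [ 1  1   0 ]
  [ 0  0   1 ]
  [ 0  0  -2 ]
r3 -> r3 + 2·r2
  [ 1  1  0 ]
  [ 0  0  1 ]
  [ 0  0  0 ]

[[1, 1, 0], [0, 0, 1], [0, 0, 0]]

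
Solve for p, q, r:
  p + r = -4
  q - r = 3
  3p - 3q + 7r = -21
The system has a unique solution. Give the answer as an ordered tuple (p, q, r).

Form the augmented matrix and row-reduce:
  [ 1   0   1  |   -4 ]
  [ 0   1  -1  |    3 ]
  [ 3  -3   7  |  -21 ]
r3 -> r3 − 3·r1
r3 -> r3 + 3·r2
r2 -> r2 + r3
r1 -> r1 − r3
Reading off the last column: p = -4, q = 3, r = 0.

(-4, 3, 0)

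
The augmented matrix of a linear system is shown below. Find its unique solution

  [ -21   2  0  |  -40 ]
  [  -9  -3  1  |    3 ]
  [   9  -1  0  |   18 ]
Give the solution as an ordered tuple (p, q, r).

(4/3, -6, -3)

R1 -> -1/21·R1
  [  1  -2/21  0  |  40/21 ]
  [ -9     -3  1  |      3 ]
  [  9     -1  0  |     18 ]
R2 -> R2 + 9·R1
  [ 1  -2/21  0  |  40/21 ]
  [ 0  -27/7  1  |  141/7 ]
  [ 9     -1  0  |     18 ]
R3 -> R3 − 9·R1
  [ 1  -2/21  0  |  40/21 ]
  [ 0  -27/7  1  |  141/7 ]
  [ 0   -1/7  0  |    6/7 ]
R2 -> -7/27·R2
  [ 1  -2/21      0  |  40/21 ]
  [ 0      1  -7/27  |  -47/9 ]
  [ 0   -1/7      0  |    6/7 ]
R3 -> R3 + 1/7·R2
  [ 1  -2/21      0  |  40/21 ]
  [ 0      1  -7/27  |  -47/9 ]
  [ 0      0  -1/27  |    1/9 ]
R3 -> -27·R3
  [ 1  -2/21      0  |  40/21 ]
  [ 0      1  -7/27  |  -47/9 ]
  [ 0      0      1  |     -3 ]
R2 -> R2 + 7/27·R3
  [ 1  -2/21  0  |  40/21 ]
  [ 0      1  0  |     -6 ]
  [ 0      0  1  |     -3 ]
R1 -> R1 + 2/21·R2
  [ 1  0  0  |  4/3 ]
  [ 0  1  0  |   -6 ]
  [ 0  0  1  |   -3 ]
Reading off the last column: p = 4/3, q = -6, r = -3.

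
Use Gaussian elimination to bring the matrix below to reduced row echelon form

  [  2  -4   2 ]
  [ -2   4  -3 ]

R1 → 1/2·R1
R2 → R2 + 2·R1
R2 → -1·R2
R1 → R1 − R2

[[1, -2, 0], [0, 0, 1]]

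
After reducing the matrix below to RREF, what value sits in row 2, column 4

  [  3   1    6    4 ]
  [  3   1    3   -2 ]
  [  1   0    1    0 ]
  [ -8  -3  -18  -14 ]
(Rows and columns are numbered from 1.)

-2

Multiply R1 by 1/3.
Subtract 3 times R1 from R2.
Subtract R1 from R3.
Add 8 times R1 to R4.
Swap R2 and R3.
Multiply R2 by -3.
Add 1/3 times R2 to R4.
Multiply R3 by -1/3.
Add R3 to R4.
Subtract 3 times R3 from R2.
Subtract 2 times R3 from R1.
Subtract 1/3 times R2 from R1.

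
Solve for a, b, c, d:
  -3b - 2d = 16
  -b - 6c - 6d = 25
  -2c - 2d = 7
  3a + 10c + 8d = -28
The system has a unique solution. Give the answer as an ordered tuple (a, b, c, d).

Form the augmented matrix and row-reduce:
  [ 0  -3   0  -2  |   16 ]
  [ 0  -1  -6  -6  |   25 ]
  [ 0   0  -2  -2  |    7 ]
  [ 3   0  10   8  |  -28 ]
R1 <-> R4
R1 -> 1/3·R1
R2 -> -1·R2
R4 -> R4 + 3·R2
R3 -> -1/2·R3
R4 -> R4 − 18·R3
R4 -> -1/2·R4
R3 -> R3 − R4
R2 -> R2 − 6·R4
R1 -> R1 − 8/3·R4
R2 -> R2 − 6·R3
R1 -> R1 − 10/3·R3
Reading off the last column: a = 1, b = -4, c = -3/2, d = -2.

(1, -4, -3/2, -2)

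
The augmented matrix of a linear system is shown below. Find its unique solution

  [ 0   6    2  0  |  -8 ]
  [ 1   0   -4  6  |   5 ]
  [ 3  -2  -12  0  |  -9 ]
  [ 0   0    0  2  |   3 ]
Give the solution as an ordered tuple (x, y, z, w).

(-2, -3/2, 1/2, 3/2)

r1 <-> r2
  [ 1   0   -4  6  |   5 ]
  [ 0   6    2  0  |  -8 ]
  [ 3  -2  -12  0  |  -9 ]
  [ 0   0    0  2  |   3 ]
r3 ← r3 − 3·r1
  [ 1   0  -4    6  |    5 ]
  [ 0   6   2    0  |   -8 ]
  [ 0  -2   0  -18  |  -24 ]
  [ 0   0   0    2  |    3 ]
r2 ← 1/6·r2
  [ 1   0   -4    6  |     5 ]
  [ 0   1  1/3    0  |  -4/3 ]
  [ 0  -2    0  -18  |   -24 ]
  [ 0   0    0    2  |     3 ]
r3 ← r3 + 2·r2
  [ 1  0   -4    6  |      5 ]
  [ 0  1  1/3    0  |   -4/3 ]
  [ 0  0  2/3  -18  |  -80/3 ]
  [ 0  0    0    2  |      3 ]
r3 ← 3/2·r3
  [ 1  0   -4    6  |     5 ]
  [ 0  1  1/3    0  |  -4/3 ]
  [ 0  0    1  -27  |   -40 ]
  [ 0  0    0    2  |     3 ]
r4 ← 1/2·r4
  [ 1  0   -4    6  |     5 ]
  [ 0  1  1/3    0  |  -4/3 ]
  [ 0  0    1  -27  |   -40 ]
  [ 0  0    0    1  |   3/2 ]
r3 ← r3 + 27·r4
  [ 1  0   -4  6  |     5 ]
  [ 0  1  1/3  0  |  -4/3 ]
  [ 0  0    1  0  |   1/2 ]
  [ 0  0    0  1  |   3/2 ]
r1 ← r1 − 6·r4
  [ 1  0   -4  0  |    -4 ]
  [ 0  1  1/3  0  |  -4/3 ]
  [ 0  0    1  0  |   1/2 ]
  [ 0  0    0  1  |   3/2 ]
r2 ← r2 − 1/3·r3
  [ 1  0  -4  0  |    -4 ]
  [ 0  1   0  0  |  -3/2 ]
  [ 0  0   1  0  |   1/2 ]
  [ 0  0   0  1  |   3/2 ]
r1 ← r1 + 4·r3
  [ 1  0  0  0  |    -2 ]
  [ 0  1  0  0  |  -3/2 ]
  [ 0  0  1  0  |   1/2 ]
  [ 0  0  0  1  |   3/2 ]
Reading off the last column: x = -2, y = -3/2, z = 1/2, w = 3/2.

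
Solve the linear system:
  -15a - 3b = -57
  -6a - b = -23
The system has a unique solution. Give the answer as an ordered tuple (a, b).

Form the augmented matrix and row-reduce:
  [ -15  -3  |  -57 ]
  [  -6  -1  |  -23 ]
ρ1 ← -1/15·ρ1
  [  1  1/5  |  19/5 ]
  [ -6   -1  |   -23 ]
ρ2 ← ρ2 + 6·ρ1
  [ 1  1/5  |  19/5 ]
  [ 0  1/5  |  -1/5 ]
ρ2 ← 5·ρ2
  [ 1  1/5  |  19/5 ]
  [ 0    1  |    -1 ]
ρ1 ← ρ1 − 1/5·ρ2
  [ 1  0  |   4 ]
  [ 0  1  |  -1 ]
Reading off the last column: a = 4, b = -1.

(4, -1)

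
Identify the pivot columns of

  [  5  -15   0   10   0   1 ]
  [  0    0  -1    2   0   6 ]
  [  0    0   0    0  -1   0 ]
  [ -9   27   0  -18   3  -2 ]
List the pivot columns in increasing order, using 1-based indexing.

1, 3, 5, 6

R1 := 1/5·R1
  [  1  -3   0    2   0  1/5 ]
  [  0   0  -1    2   0    6 ]
  [  0   0   0    0  -1    0 ]
  [ -9  27   0  -18   3   -2 ]
R4 := R4 + 9·R1
  [ 1  -3   0  2   0   1/5 ]
  [ 0   0  -1  2   0     6 ]
  [ 0   0   0  0  -1     0 ]
  [ 0   0   0  0   3  -1/5 ]
R2 := -1·R2
  [ 1  -3  0   2   0   1/5 ]
  [ 0   0  1  -2   0    -6 ]
  [ 0   0  0   0  -1     0 ]
  [ 0   0  0   0   3  -1/5 ]
R3 := -1·R3
  [ 1  -3  0   2  0   1/5 ]
  [ 0   0  1  -2  0    -6 ]
  [ 0   0  0   0  1     0 ]
  [ 0   0  0   0  3  -1/5 ]
R4 := R4 − 3·R3
  [ 1  -3  0   2  0   1/5 ]
  [ 0   0  1  -2  0    -6 ]
  [ 0   0  0   0  1     0 ]
  [ 0   0  0   0  0  -1/5 ]
R4 := -5·R4
  [ 1  -3  0   2  0  1/5 ]
  [ 0   0  1  -2  0   -6 ]
  [ 0   0  0   0  1    0 ]
  [ 0   0  0   0  0    1 ]
R2 := R2 + 6·R4
  [ 1  -3  0   2  0  1/5 ]
  [ 0   0  1  -2  0    0 ]
  [ 0   0  0   0  1    0 ]
  [ 0   0  0   0  0    1 ]
R1 := R1 − 1/5·R4
  [ 1  -3  0   2  0  0 ]
  [ 0   0  1  -2  0  0 ]
  [ 0   0  0   0  1  0 ]
  [ 0   0  0   0  0  1 ]
Pivot columns are the columns containing a leading 1.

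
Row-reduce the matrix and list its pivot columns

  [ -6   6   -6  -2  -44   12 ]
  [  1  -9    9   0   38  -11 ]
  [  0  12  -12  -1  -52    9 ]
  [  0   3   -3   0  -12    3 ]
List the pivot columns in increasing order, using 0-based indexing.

R1 → -1/6·R1
  [ 1  -1    1  1/3  22/3   -2 ]
  [ 1  -9    9    0    38  -11 ]
  [ 0  12  -12   -1   -52    9 ]
  [ 0   3   -3    0   -12    3 ]
R2 → R2 − R1
  [ 1  -1    1   1/3  22/3  -2 ]
  [ 0  -8    8  -1/3  92/3  -9 ]
  [ 0  12  -12    -1   -52   9 ]
  [ 0   3   -3     0   -12   3 ]
R2 → -1/8·R2
  [ 1  -1    1   1/3   22/3   -2 ]
  [ 0   1   -1  1/24  -23/6  9/8 ]
  [ 0  12  -12    -1    -52    9 ]
  [ 0   3   -3     0    -12    3 ]
R3 → R3 − 12·R2
  [ 1  -1   1   1/3   22/3    -2 ]
  [ 0   1  -1  1/24  -23/6   9/8 ]
  [ 0   0   0  -3/2     -6  -9/2 ]
  [ 0   3  -3     0    -12     3 ]
R4 → R4 − 3·R2
  [ 1  -1   1   1/3   22/3    -2 ]
  [ 0   1  -1  1/24  -23/6   9/8 ]
  [ 0   0   0  -3/2     -6  -9/2 ]
  [ 0   0   0  -1/8   -1/2  -3/8 ]
R3 → -2/3·R3
  [ 1  -1   1   1/3   22/3    -2 ]
  [ 0   1  -1  1/24  -23/6   9/8 ]
  [ 0   0   0     1      4     3 ]
  [ 0   0   0  -1/8   -1/2  -3/8 ]
R4 → R4 + 1/8·R3
  [ 1  -1   1   1/3   22/3   -2 ]
  [ 0   1  -1  1/24  -23/6  9/8 ]
  [ 0   0   0     1      4    3 ]
  [ 0   0   0     0      0    0 ]
R2 → R2 − 1/24·R3
  [ 1  -1   1  1/3  22/3  -2 ]
  [ 0   1  -1    0    -4   1 ]
  [ 0   0   0    1     4   3 ]
  [ 0   0   0    0     0   0 ]
R1 → R1 − 1/3·R3
  [ 1  -1   1  0   6  -3 ]
  [ 0   1  -1  0  -4   1 ]
  [ 0   0   0  1   4   3 ]
  [ 0   0   0  0   0   0 ]
R1 → R1 + R2
  [ 1  0   0  0   2  -2 ]
  [ 0  1  -1  0  -4   1 ]
  [ 0  0   0  1   4   3 ]
  [ 0  0   0  0   0   0 ]
Pivot columns are the columns containing a leading 1.

0, 1, 3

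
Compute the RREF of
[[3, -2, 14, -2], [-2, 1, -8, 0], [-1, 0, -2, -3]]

R1 ← 1/3·R1
R2 ← R2 + 2·R1
R3 ← R3 + R1
R2 ← -3·R2
R3 ← R3 + 2/3·R2
R3 ← -1·R3
R2 ← R2 − 4·R3
R1 ← R1 + 2/3·R3
R1 ← R1 + 2/3·R2

[[1, 0, 2, 0], [0, 1, -4, 0], [0, 0, 0, 1]]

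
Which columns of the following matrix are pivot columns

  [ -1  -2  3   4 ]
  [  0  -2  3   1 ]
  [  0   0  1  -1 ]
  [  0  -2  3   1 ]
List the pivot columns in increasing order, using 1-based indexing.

1, 2, 3

R1 := -1·R1
  [ 1   2  -3  -4 ]
  [ 0  -2   3   1 ]
  [ 0   0   1  -1 ]
  [ 0  -2   3   1 ]
R2 := -1/2·R2
  [ 1   2    -3    -4 ]
  [ 0   1  -3/2  -1/2 ]
  [ 0   0     1    -1 ]
  [ 0  -2     3     1 ]
R4 := R4 + 2·R2
  [ 1  2    -3    -4 ]
  [ 0  1  -3/2  -1/2 ]
  [ 0  0     1    -1 ]
  [ 0  0     0     0 ]
R2 := R2 + 3/2·R3
  [ 1  2  -3  -4 ]
  [ 0  1   0  -2 ]
  [ 0  0   1  -1 ]
  [ 0  0   0   0 ]
R1 := R1 + 3·R3
  [ 1  2  0  -7 ]
  [ 0  1  0  -2 ]
  [ 0  0  1  -1 ]
  [ 0  0  0   0 ]
R1 := R1 − 2·R2
  [ 1  0  0  -3 ]
  [ 0  1  0  -2 ]
  [ 0  0  1  -1 ]
  [ 0  0  0   0 ]
Pivot columns are the columns containing a leading 1.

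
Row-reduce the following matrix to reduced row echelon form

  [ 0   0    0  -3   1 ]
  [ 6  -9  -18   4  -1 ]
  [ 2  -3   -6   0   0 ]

[[1, -3/2, -3, 0, 0], [0, 0, 0, 1, 0], [0, 0, 0, 0, 1]]

R1 <-> R2
  [ 6  -9  -18   4  -1 ]
  [ 0   0    0  -3   1 ]
  [ 2  -3   -6   0   0 ]
R1 ← 1/6·R1
  [ 1  -3/2  -3  2/3  -1/6 ]
  [ 0     0   0   -3     1 ]
  [ 2    -3  -6    0     0 ]
R3 ← R3 − 2·R1
  [ 1  -3/2  -3   2/3  -1/6 ]
  [ 0     0   0    -3     1 ]
  [ 0     0   0  -4/3   1/3 ]
R2 ← -1/3·R2
  [ 1  -3/2  -3   2/3  -1/6 ]
  [ 0     0   0     1  -1/3 ]
  [ 0     0   0  -4/3   1/3 ]
R3 ← R3 + 4/3·R2
  [ 1  -3/2  -3  2/3  -1/6 ]
  [ 0     0   0    1  -1/3 ]
  [ 0     0   0    0  -1/9 ]
R3 ← -9·R3
  [ 1  -3/2  -3  2/3  -1/6 ]
  [ 0     0   0    1  -1/3 ]
  [ 0     0   0    0     1 ]
R2 ← R2 + 1/3·R3
  [ 1  -3/2  -3  2/3  -1/6 ]
  [ 0     0   0    1     0 ]
  [ 0     0   0    0     1 ]
R1 ← R1 + 1/6·R3
  [ 1  -3/2  -3  2/3  0 ]
  [ 0     0   0    1  0 ]
  [ 0     0   0    0  1 ]
R1 ← R1 − 2/3·R2
  [ 1  -3/2  -3  0  0 ]
  [ 0     0   0  1  0 ]
  [ 0     0   0  0  1 ]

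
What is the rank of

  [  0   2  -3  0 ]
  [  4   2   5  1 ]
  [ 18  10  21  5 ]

rank = 3

R1 ↔ R2
R1 -> 1/4·R1
R3 -> R3 − 18·R1
R2 -> 1/2·R2
R3 -> R3 − R2
R3 -> 2·R3
R1 -> R1 − 1/4·R3
R1 -> R1 − 1/2·R2
The reduced form has 3 nonzero rows.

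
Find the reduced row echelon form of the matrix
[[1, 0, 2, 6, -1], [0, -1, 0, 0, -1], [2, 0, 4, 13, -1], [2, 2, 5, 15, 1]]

Subtract 2 times r1 from r3.
  [ 1   0  2   6  -1 ]
  [ 0  -1  0   0  -1 ]
  [ 0   0  0   1   1 ]
  [ 2   2  5  15   1 ]
Subtract 2 times r1 from r4.
  [ 1   0  2  6  -1 ]
  [ 0  -1  0  0  -1 ]
  [ 0   0  0  1   1 ]
  [ 0   2  1  3   3 ]
Multiply r2 by -1.
  [ 1  0  2  6  -1 ]
  [ 0  1  0  0   1 ]
  [ 0  0  0  1   1 ]
  [ 0  2  1  3   3 ]
Subtract 2 times r2 from r4.
  [ 1  0  2  6  -1 ]
  [ 0  1  0  0   1 ]
  [ 0  0  0  1   1 ]
  [ 0  0  1  3   1 ]
Swap r3 and r4.
  [ 1  0  2  6  -1 ]
  [ 0  1  0  0   1 ]
  [ 0  0  1  3   1 ]
  [ 0  0  0  1   1 ]
Subtract 3 times r4 from r3.
  [ 1  0  2  6  -1 ]
  [ 0  1  0  0   1 ]
  [ 0  0  1  0  -2 ]
  [ 0  0  0  1   1 ]
Subtract 6 times r4 from r1.
  [ 1  0  2  0  -7 ]
  [ 0  1  0  0   1 ]
  [ 0  0  1  0  -2 ]
  [ 0  0  0  1   1 ]
Subtract 2 times r3 from r1.
  [ 1  0  0  0  -3 ]
  [ 0  1  0  0   1 ]
  [ 0  0  1  0  -2 ]
  [ 0  0  0  1   1 ]

[[1, 0, 0, 0, -3], [0, 1, 0, 0, 1], [0, 0, 1, 0, -2], [0, 0, 0, 1, 1]]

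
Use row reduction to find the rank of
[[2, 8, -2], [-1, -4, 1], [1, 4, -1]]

r1 ← 1/2·r1
r2 ← r2 + r1
r3 ← r3 − r1
The reduced form has 1 nonzero row.

rank = 1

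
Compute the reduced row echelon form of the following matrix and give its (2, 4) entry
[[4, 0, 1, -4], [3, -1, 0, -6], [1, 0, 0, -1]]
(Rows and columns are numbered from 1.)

3

Multiply r1 by 1/4.
Subtract 3 times r1 from r2.
Subtract r1 from r3.
Multiply r2 by -1.
Multiply r3 by -4.
Subtract 3/4 times r3 from r2.
Subtract 1/4 times r3 from r1.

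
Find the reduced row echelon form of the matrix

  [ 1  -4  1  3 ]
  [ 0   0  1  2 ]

r1 -> r1 − r2
  [ 1  -4  0  1 ]
  [ 0   0  1  2 ]

[[1, -4, 0, 1], [0, 0, 1, 2]]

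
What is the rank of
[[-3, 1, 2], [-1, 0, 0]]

rank = 2

Multiply R1 by -1/3.
Add R1 to R2.
Multiply R2 by -3.
Add 1/3 times R2 to R1.
The reduced form has 2 nonzero rows.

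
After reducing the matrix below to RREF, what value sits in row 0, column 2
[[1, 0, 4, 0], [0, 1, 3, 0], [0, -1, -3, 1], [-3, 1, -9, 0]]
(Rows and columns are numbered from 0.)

4

R4 := R4 + 3·R1
  [ 1   0   4  0 ]
  [ 0   1   3  0 ]
  [ 0  -1  -3  1 ]
  [ 0   1   3  0 ]
R3 := R3 + R2
  [ 1  0  4  0 ]
  [ 0  1  3  0 ]
  [ 0  0  0  1 ]
  [ 0  1  3  0 ]
R4 := R4 − R2
  [ 1  0  4  0 ]
  [ 0  1  3  0 ]
  [ 0  0  0  1 ]
  [ 0  0  0  0 ]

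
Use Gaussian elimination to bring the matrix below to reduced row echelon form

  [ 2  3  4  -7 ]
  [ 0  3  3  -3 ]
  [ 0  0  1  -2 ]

[[1, 0, 0, -1], [0, 1, 0, 1], [0, 0, 1, -2]]

r1 -> 1/2·r1
  [ 1  3/2  2  -7/2 ]
  [ 0    3  3    -3 ]
  [ 0    0  1    -2 ]
r2 -> 1/3·r2
  [ 1  3/2  2  -7/2 ]
  [ 0    1  1    -1 ]
  [ 0    0  1    -2 ]
r2 -> r2 − r3
  [ 1  3/2  2  -7/2 ]
  [ 0    1  0     1 ]
  [ 0    0  1    -2 ]
r1 -> r1 − 2·r3
  [ 1  3/2  0  1/2 ]
  [ 0    1  0    1 ]
  [ 0    0  1   -2 ]
r1 -> r1 − 3/2·r2
  [ 1  0  0  -1 ]
  [ 0  1  0   1 ]
  [ 0  0  1  -2 ]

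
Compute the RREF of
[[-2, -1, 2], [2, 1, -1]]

r1 -> -1/2·r1
  [ 1  1/2  -1 ]
  [ 2    1  -1 ]
r2 -> r2 − 2·r1
  [ 1  1/2  -1 ]
  [ 0    0   1 ]
r1 -> r1 + r2
  [ 1  1/2  0 ]
  [ 0    0  1 ]

[[1, 1/2, 0], [0, 0, 1]]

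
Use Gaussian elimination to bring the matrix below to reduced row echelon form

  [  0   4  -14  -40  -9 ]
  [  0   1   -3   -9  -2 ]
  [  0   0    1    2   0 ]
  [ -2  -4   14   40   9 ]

r1 <-> r4
r1 → -1/2·r1
r4 → r4 − 4·r2
r4 → r4 + 2·r3
r4 → -1·r4
r2 → r2 + 2·r4
r1 → r1 + 9/2·r4
r2 → r2 + 3·r3
r1 → r1 + 7·r3
r1 → r1 − 2·r2

[[1, 0, 0, 0, 0], [0, 1, 0, -3, 0], [0, 0, 1, 2, 0], [0, 0, 0, 0, 1]]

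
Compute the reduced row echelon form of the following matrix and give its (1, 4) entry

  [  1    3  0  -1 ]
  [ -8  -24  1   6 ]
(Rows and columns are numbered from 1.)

-1

R2 := R2 + 8·R1
  [ 1  3  0  -1 ]
  [ 0  0  1  -2 ]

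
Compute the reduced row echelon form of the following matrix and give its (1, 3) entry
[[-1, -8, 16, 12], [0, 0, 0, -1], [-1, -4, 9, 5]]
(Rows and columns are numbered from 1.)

ρ1 -> -1·ρ1
  [  1   8  -16  -12 ]
  [  0   0    0   -1 ]
  [ -1  -4    9    5 ]
ρ3 -> ρ3 + ρ1
  [ 1  8  -16  -12 ]
  [ 0  0    0   -1 ]
  [ 0  4   -7   -7 ]
ρ2 <=> ρ3
  [ 1  8  -16  -12 ]
  [ 0  4   -7   -7 ]
  [ 0  0    0   -1 ]
ρ2 -> 1/4·ρ2
  [ 1  8   -16   -12 ]
  [ 0  1  -7/4  -7/4 ]
  [ 0  0     0    -1 ]
ρ3 -> -1·ρ3
  [ 1  8   -16   -12 ]
  [ 0  1  -7/4  -7/4 ]
  [ 0  0     0     1 ]
ρ2 -> ρ2 + 7/4·ρ3
  [ 1  8   -16  -12 ]
  [ 0  1  -7/4    0 ]
  [ 0  0     0    1 ]
ρ1 -> ρ1 + 12·ρ3
  [ 1  8   -16  0 ]
  [ 0  1  -7/4  0 ]
  [ 0  0     0  1 ]
ρ1 -> ρ1 − 8·ρ2
  [ 1  0    -2  0 ]
  [ 0  1  -7/4  0 ]
  [ 0  0     0  1 ]

-2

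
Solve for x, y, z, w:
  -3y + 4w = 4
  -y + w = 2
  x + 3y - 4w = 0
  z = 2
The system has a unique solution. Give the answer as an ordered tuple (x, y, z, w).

(4, -4, 2, -2)

Form the augmented matrix and row-reduce:
  [ 0  -3  0   4  |  4 ]
  [ 0  -1  0   1  |  2 ]
  [ 1   3  0  -4  |  0 ]
  [ 0   0  1   0  |  2 ]
ρ1 <=> ρ3
ρ2 → -1·ρ2
ρ3 → ρ3 + 3·ρ2
ρ3 <=> ρ4
ρ2 → ρ2 + ρ4
ρ1 → ρ1 + 4·ρ4
ρ1 → ρ1 − 3·ρ2
Reading off the last column: x = 4, y = -4, z = 2, w = -2.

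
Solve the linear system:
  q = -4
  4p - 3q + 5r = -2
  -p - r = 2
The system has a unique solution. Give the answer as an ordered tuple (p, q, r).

(4, -4, -6)

Form the augmented matrix and row-reduce:
  [  0   1   0  |  -4 ]
  [  4  -3   5  |  -2 ]
  [ -1   0  -1  |   2 ]
R1 <=> R2
  [  4  -3   5  |  -2 ]
  [  0   1   0  |  -4 ]
  [ -1   0  -1  |   2 ]
R1 -> 1/4·R1
  [  1  -3/4  5/4  |  -1/2 ]
  [  0     1    0  |    -4 ]
  [ -1     0   -1  |     2 ]
R3 -> R3 + R1
  [ 1  -3/4  5/4  |  -1/2 ]
  [ 0     1    0  |    -4 ]
  [ 0  -3/4  1/4  |   3/2 ]
R3 -> R3 + 3/4·R2
  [ 1  -3/4  5/4  |  -1/2 ]
  [ 0     1    0  |    -4 ]
  [ 0     0  1/4  |  -3/2 ]
R3 -> 4·R3
  [ 1  -3/4  5/4  |  -1/2 ]
  [ 0     1    0  |    -4 ]
  [ 0     0    1  |    -6 ]
R1 -> R1 − 5/4·R3
  [ 1  -3/4  0  |   7 ]
  [ 0     1  0  |  -4 ]
  [ 0     0  1  |  -6 ]
R1 -> R1 + 3/4·R2
  [ 1  0  0  |   4 ]
  [ 0  1  0  |  -4 ]
  [ 0  0  1  |  -6 ]
Reading off the last column: p = 4, q = -4, r = -6.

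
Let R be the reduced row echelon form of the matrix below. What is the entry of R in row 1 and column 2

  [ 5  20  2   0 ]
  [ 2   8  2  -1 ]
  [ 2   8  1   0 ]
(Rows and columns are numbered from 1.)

r1 := 1/5·r1
  [ 1  4  2/5   0 ]
  [ 2  8    2  -1 ]
  [ 2  8    1   0 ]
r2 := r2 − 2·r1
  [ 1  4  2/5   0 ]
  [ 0  0  6/5  -1 ]
  [ 2  8    1   0 ]
r3 := r3 − 2·r1
  [ 1  4  2/5   0 ]
  [ 0  0  6/5  -1 ]
  [ 0  0  1/5   0 ]
r2 := 5/6·r2
  [ 1  4  2/5     0 ]
  [ 0  0    1  -5/6 ]
  [ 0  0  1/5     0 ]
r3 := r3 − 1/5·r2
  [ 1  4  2/5     0 ]
  [ 0  0    1  -5/6 ]
  [ 0  0    0   1/6 ]
r3 := 6·r3
  [ 1  4  2/5     0 ]
  [ 0  0    1  -5/6 ]
  [ 0  0    0     1 ]
r2 := r2 + 5/6·r3
  [ 1  4  2/5  0 ]
  [ 0  0    1  0 ]
  [ 0  0    0  1 ]
r1 := r1 − 2/5·r2
  [ 1  4  0  0 ]
  [ 0  0  1  0 ]
  [ 0  0  0  1 ]

4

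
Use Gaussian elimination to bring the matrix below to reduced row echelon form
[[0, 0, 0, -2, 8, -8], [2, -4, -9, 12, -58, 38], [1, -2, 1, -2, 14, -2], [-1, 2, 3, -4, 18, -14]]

[[1, -2, 0, 0, 4, 4], [0, 0, 1, 0, 2, 2], [0, 0, 0, 1, -4, 4], [0, 0, 0, 0, 0, 0]]

R1 ↔ R2
R1 ← 1/2·R1
R3 ← R3 − R1
R4 ← R4 + R1
R2 ↔ R3
R2 ← 2/11·R2
R4 ← R4 + 3/2·R2
R3 ← -1/2·R3
R4 ← R4 + 2/11·R3
R2 ← R2 + 16/11·R3
R1 ← R1 − 6·R3
R1 ← R1 + 9/2·R2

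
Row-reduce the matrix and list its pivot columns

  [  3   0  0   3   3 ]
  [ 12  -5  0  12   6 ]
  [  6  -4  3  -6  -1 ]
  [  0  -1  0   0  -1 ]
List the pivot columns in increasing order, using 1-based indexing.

Multiply r1 by 1/3.
  [  1   0  0   1   1 ]
  [ 12  -5  0  12   6 ]
  [  6  -4  3  -6  -1 ]
  [  0  -1  0   0  -1 ]
Subtract 12 times r1 from r2.
  [ 1   0  0   1   1 ]
  [ 0  -5  0   0  -6 ]
  [ 6  -4  3  -6  -1 ]
  [ 0  -1  0   0  -1 ]
Subtract 6 times r1 from r3.
  [ 1   0  0    1   1 ]
  [ 0  -5  0    0  -6 ]
  [ 0  -4  3  -12  -7 ]
  [ 0  -1  0    0  -1 ]
Multiply r2 by -1/5.
  [ 1   0  0    1    1 ]
  [ 0   1  0    0  6/5 ]
  [ 0  -4  3  -12   -7 ]
  [ 0  -1  0    0   -1 ]
Add 4 times r2 to r3.
  [ 1   0  0    1      1 ]
  [ 0   1  0    0    6/5 ]
  [ 0   0  3  -12  -11/5 ]
  [ 0  -1  0    0     -1 ]
Add r2 to r4.
  [ 1  0  0    1      1 ]
  [ 0  1  0    0    6/5 ]
  [ 0  0  3  -12  -11/5 ]
  [ 0  0  0    0    1/5 ]
Multiply r3 by 1/3.
  [ 1  0  0   1       1 ]
  [ 0  1  0   0     6/5 ]
  [ 0  0  1  -4  -11/15 ]
  [ 0  0  0   0     1/5 ]
Multiply r4 by 5.
  [ 1  0  0   1       1 ]
  [ 0  1  0   0     6/5 ]
  [ 0  0  1  -4  -11/15 ]
  [ 0  0  0   0       1 ]
Add 11/15 times r4 to r3.
  [ 1  0  0   1    1 ]
  [ 0  1  0   0  6/5 ]
  [ 0  0  1  -4    0 ]
  [ 0  0  0   0    1 ]
Subtract 6/5 times r4 from r2.
  [ 1  0  0   1  1 ]
  [ 0  1  0   0  0 ]
  [ 0  0  1  -4  0 ]
  [ 0  0  0   0  1 ]
Subtract r4 from r1.
  [ 1  0  0   1  0 ]
  [ 0  1  0   0  0 ]
  [ 0  0  1  -4  0 ]
  [ 0  0  0   0  1 ]
Pivot columns are the columns containing a leading 1.

1, 2, 3, 5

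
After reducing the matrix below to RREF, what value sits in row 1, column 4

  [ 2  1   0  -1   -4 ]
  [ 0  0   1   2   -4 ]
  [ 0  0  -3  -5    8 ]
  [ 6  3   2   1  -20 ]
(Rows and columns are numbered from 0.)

Multiply R1 by 1/2.
  [ 1  1/2   0  -1/2   -2 ]
  [ 0    0   1     2   -4 ]
  [ 0    0  -3    -5    8 ]
  [ 6    3   2     1  -20 ]
Subtract 6 times R1 from R4.
  [ 1  1/2   0  -1/2  -2 ]
  [ 0    0   1     2  -4 ]
  [ 0    0  -3    -5   8 ]
  [ 0    0   2     4  -8 ]
Add 3 times R2 to R3.
  [ 1  1/2  0  -1/2  -2 ]
  [ 0    0  1     2  -4 ]
  [ 0    0  0     1  -4 ]
  [ 0    0  2     4  -8 ]
Subtract 2 times R2 from R4.
  [ 1  1/2  0  -1/2  -2 ]
  [ 0    0  1     2  -4 ]
  [ 0    0  0     1  -4 ]
  [ 0    0  0     0   0 ]
Subtract 2 times R3 from R2.
  [ 1  1/2  0  -1/2  -2 ]
  [ 0    0  1     0   4 ]
  [ 0    0  0     1  -4 ]
  [ 0    0  0     0   0 ]
Add 1/2 times R3 to R1.
  [ 1  1/2  0  0  -4 ]
  [ 0    0  1  0   4 ]
  [ 0    0  0  1  -4 ]
  [ 0    0  0  0   0 ]

4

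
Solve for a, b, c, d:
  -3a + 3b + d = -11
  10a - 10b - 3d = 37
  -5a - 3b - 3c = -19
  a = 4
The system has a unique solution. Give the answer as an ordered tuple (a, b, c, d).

(4, 0, -1/3, 1)

Form the augmented matrix and row-reduce:
  [ -3    3   0   1  |  -11 ]
  [ 10  -10   0  -3  |   37 ]
  [ -5   -3  -3   0  |  -19 ]
  [  1    0   0   0  |    4 ]
ρ1 ← -1/3·ρ1
ρ2 ← ρ2 − 10·ρ1
ρ3 ← ρ3 + 5·ρ1
ρ4 ← ρ4 − ρ1
ρ2 <-> ρ3
ρ2 ← -1/8·ρ2
ρ4 ← ρ4 − ρ2
ρ3 <-> ρ4
ρ3 ← -8/3·ρ3
ρ4 ← 3·ρ4
ρ3 ← ρ3 + 1/3·ρ4
ρ2 ← ρ2 − 5/24·ρ4
ρ1 ← ρ1 + 1/3·ρ4
ρ2 ← ρ2 − 3/8·ρ3
ρ1 ← ρ1 + ρ2
Reading off the last column: a = 4, b = 0, c = -1/3, d = 1.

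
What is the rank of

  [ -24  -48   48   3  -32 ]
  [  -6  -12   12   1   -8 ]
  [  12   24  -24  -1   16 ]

ρ1 → -1/24·ρ1
  [  1    2   -2  -1/8  4/3 ]
  [ -6  -12   12     1   -8 ]
  [ 12   24  -24    -1   16 ]
ρ2 → ρ2 + 6·ρ1
  [  1   2   -2  -1/8  4/3 ]
  [  0   0    0   1/4    0 ]
  [ 12  24  -24    -1   16 ]
ρ3 → ρ3 − 12·ρ1
  [ 1  2  -2  -1/8  4/3 ]
  [ 0  0   0   1/4    0 ]
  [ 0  0   0   1/2    0 ]
ρ2 → 4·ρ2
  [ 1  2  -2  -1/8  4/3 ]
  [ 0  0   0     1    0 ]
  [ 0  0   0   1/2    0 ]
ρ3 → ρ3 − 1/2·ρ2
  [ 1  2  -2  -1/8  4/3 ]
  [ 0  0   0     1    0 ]
  [ 0  0   0     0    0 ]
ρ1 → ρ1 + 1/8·ρ2
  [ 1  2  -2  0  4/3 ]
  [ 0  0   0  1    0 ]
  [ 0  0   0  0    0 ]
The reduced form has 2 nonzero rows.

rank = 2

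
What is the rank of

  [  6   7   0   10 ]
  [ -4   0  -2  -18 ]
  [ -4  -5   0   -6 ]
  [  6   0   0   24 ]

rank = 3

r1 -> 1/6·r1
  [  1  7/6   0  5/3 ]
  [ -4    0  -2  -18 ]
  [ -4   -5   0   -6 ]
  [  6    0   0   24 ]
r2 -> r2 + 4·r1
  [  1   7/6   0    5/3 ]
  [  0  14/3  -2  -34/3 ]
  [ -4    -5   0     -6 ]
  [  6     0   0     24 ]
r3 -> r3 + 4·r1
  [ 1   7/6   0    5/3 ]
  [ 0  14/3  -2  -34/3 ]
  [ 0  -1/3   0    2/3 ]
  [ 6     0   0     24 ]
r4 -> r4 − 6·r1
  [ 1   7/6   0    5/3 ]
  [ 0  14/3  -2  -34/3 ]
  [ 0  -1/3   0    2/3 ]
  [ 0    -7   0     14 ]
r2 -> 3/14·r2
  [ 1   7/6     0    5/3 ]
  [ 0     1  -3/7  -17/7 ]
  [ 0  -1/3     0    2/3 ]
  [ 0    -7     0     14 ]
r3 -> r3 + 1/3·r2
  [ 1  7/6     0    5/3 ]
  [ 0    1  -3/7  -17/7 ]
  [ 0    0  -1/7   -1/7 ]
  [ 0   -7     0     14 ]
r4 -> r4 + 7·r2
  [ 1  7/6     0    5/3 ]
  [ 0    1  -3/7  -17/7 ]
  [ 0    0  -1/7   -1/7 ]
  [ 0    0    -3     -3 ]
r3 -> -7·r3
  [ 1  7/6     0    5/3 ]
  [ 0    1  -3/7  -17/7 ]
  [ 0    0     1      1 ]
  [ 0    0    -3     -3 ]
r4 -> r4 + 3·r3
  [ 1  7/6     0    5/3 ]
  [ 0    1  -3/7  -17/7 ]
  [ 0    0     1      1 ]
  [ 0    0     0      0 ]
r2 -> r2 + 3/7·r3
  [ 1  7/6  0  5/3 ]
  [ 0    1  0   -2 ]
  [ 0    0  1    1 ]
  [ 0    0  0    0 ]
r1 -> r1 − 7/6·r2
  [ 1  0  0   4 ]
  [ 0  1  0  -2 ]
  [ 0  0  1   1 ]
  [ 0  0  0   0 ]
The reduced form has 3 nonzero rows.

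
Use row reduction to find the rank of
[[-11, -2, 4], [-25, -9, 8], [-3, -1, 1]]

rank = 3

R1 -> -1/11·R1
R2 -> R2 + 25·R1
R3 -> R3 + 3·R1
R2 -> -11/49·R2
R3 -> R3 + 5/11·R2
R3 -> 49·R3
R2 -> R2 − 12/49·R3
R1 -> R1 + 4/11·R3
R1 -> R1 − 2/11·R2
The reduced form has 3 nonzero rows.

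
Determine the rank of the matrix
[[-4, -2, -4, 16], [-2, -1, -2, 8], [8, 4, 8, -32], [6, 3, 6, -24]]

Multiply R1 by -1/4.
  [  1  1/2   1   -4 ]
  [ -2   -1  -2    8 ]
  [  8    4   8  -32 ]
  [  6    3   6  -24 ]
Add 2 times R1 to R2.
  [ 1  1/2  1   -4 ]
  [ 0    0  0    0 ]
  [ 8    4  8  -32 ]
  [ 6    3  6  -24 ]
Subtract 8 times R1 from R3.
  [ 1  1/2  1   -4 ]
  [ 0    0  0    0 ]
  [ 0    0  0    0 ]
  [ 6    3  6  -24 ]
Subtract 6 times R1 from R4.
  [ 1  1/2  1  -4 ]
  [ 0    0  0   0 ]
  [ 0    0  0   0 ]
  [ 0    0  0   0 ]
The reduced form has 1 nonzero row.

rank = 1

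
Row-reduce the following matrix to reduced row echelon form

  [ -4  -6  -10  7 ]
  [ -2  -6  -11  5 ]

ρ1 → -1/4·ρ1
  [  1  3/2  5/2  -7/4 ]
  [ -2   -6  -11     5 ]
ρ2 → ρ2 + 2·ρ1
  [ 1  3/2  5/2  -7/4 ]
  [ 0   -3   -6   3/2 ]
ρ2 → -1/3·ρ2
  [ 1  3/2  5/2  -7/4 ]
  [ 0    1    2  -1/2 ]
ρ1 → ρ1 − 3/2·ρ2
  [ 1  0  -1/2    -1 ]
  [ 0  1     2  -1/2 ]

[[1, 0, -1/2, -1], [0, 1, 2, -1/2]]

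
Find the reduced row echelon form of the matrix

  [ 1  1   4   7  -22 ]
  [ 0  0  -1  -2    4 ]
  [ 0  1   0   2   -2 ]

Swap R2 and R3.
  [ 1  1   4   7  -22 ]
  [ 0  1   0   2   -2 ]
  [ 0  0  -1  -2    4 ]
Multiply R3 by -1.
  [ 1  1  4  7  -22 ]
  [ 0  1  0  2   -2 ]
  [ 0  0  1  2   -4 ]
Subtract 4 times R3 from R1.
  [ 1  1  0  -1  -6 ]
  [ 0  1  0   2  -2 ]
  [ 0  0  1   2  -4 ]
Subtract R2 from R1.
  [ 1  0  0  -3  -4 ]
  [ 0  1  0   2  -2 ]
  [ 0  0  1   2  -4 ]

[[1, 0, 0, -3, -4], [0, 1, 0, 2, -2], [0, 0, 1, 2, -4]]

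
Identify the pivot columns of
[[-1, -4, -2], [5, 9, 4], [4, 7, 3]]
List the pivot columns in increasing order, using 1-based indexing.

Multiply r1 by -1.
  [ 1  4  2 ]
  [ 5  9  4 ]
  [ 4  7  3 ]
Subtract 5 times r1 from r2.
  [ 1    4   2 ]
  [ 0  -11  -6 ]
  [ 4    7   3 ]
Subtract 4 times r1 from r3.
  [ 1    4   2 ]
  [ 0  -11  -6 ]
  [ 0   -9  -5 ]
Multiply r2 by -1/11.
  [ 1   4     2 ]
  [ 0   1  6/11 ]
  [ 0  -9    -5 ]
Add 9 times r2 to r3.
  [ 1  4      2 ]
  [ 0  1   6/11 ]
  [ 0  0  -1/11 ]
Multiply r3 by -11.
  [ 1  4     2 ]
  [ 0  1  6/11 ]
  [ 0  0     1 ]
Subtract 6/11 times r3 from r2.
  [ 1  4  2 ]
  [ 0  1  0 ]
  [ 0  0  1 ]
Subtract 2 times r3 from r1.
  [ 1  4  0 ]
  [ 0  1  0 ]
  [ 0  0  1 ]
Subtract 4 times r2 from r1.
  [ 1  0  0 ]
  [ 0  1  0 ]
  [ 0  0  1 ]
Pivot columns are the columns containing a leading 1.

1, 2, 3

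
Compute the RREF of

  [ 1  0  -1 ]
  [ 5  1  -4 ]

[[1, 0, -1], [0, 1, 1]]

r2 → r2 − 5·r1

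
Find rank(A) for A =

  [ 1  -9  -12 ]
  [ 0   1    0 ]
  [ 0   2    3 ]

rank = 3

R3 := R3 − 2·R2
  [ 1  -9  -12 ]
  [ 0   1    0 ]
  [ 0   0    3 ]
R3 := 1/3·R3
  [ 1  -9  -12 ]
  [ 0   1    0 ]
  [ 0   0    1 ]
R1 := R1 + 12·R3
  [ 1  -9  0 ]
  [ 0   1  0 ]
  [ 0   0  1 ]
R1 := R1 + 9·R2
  [ 1  0  0 ]
  [ 0  1  0 ]
  [ 0  0  1 ]
The reduced form has 3 nonzero rows.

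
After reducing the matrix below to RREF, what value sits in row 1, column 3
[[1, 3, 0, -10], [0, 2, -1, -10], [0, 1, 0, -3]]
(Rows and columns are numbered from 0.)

-3

Multiply R2 by 1/2.
  [ 1  3     0  -10 ]
  [ 0  1  -1/2   -5 ]
  [ 0  1     0   -3 ]
Subtract R2 from R3.
  [ 1  3     0  -10 ]
  [ 0  1  -1/2   -5 ]
  [ 0  0   1/2    2 ]
Multiply R3 by 2.
  [ 1  3     0  -10 ]
  [ 0  1  -1/2   -5 ]
  [ 0  0     1    4 ]
Add 1/2 times R3 to R2.
  [ 1  3  0  -10 ]
  [ 0  1  0   -3 ]
  [ 0  0  1    4 ]
Subtract 3 times R2 from R1.
  [ 1  0  0  -1 ]
  [ 0  1  0  -3 ]
  [ 0  0  1   4 ]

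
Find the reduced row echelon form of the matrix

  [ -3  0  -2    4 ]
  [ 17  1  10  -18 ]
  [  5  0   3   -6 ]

ρ1 := -1/3·ρ1
ρ2 := ρ2 − 17·ρ1
ρ3 := ρ3 − 5·ρ1
ρ3 := -3·ρ3
ρ2 := ρ2 + 4/3·ρ3
ρ1 := ρ1 − 2/3·ρ3

[[1, 0, 0, 0], [0, 1, 0, 2], [0, 0, 1, -2]]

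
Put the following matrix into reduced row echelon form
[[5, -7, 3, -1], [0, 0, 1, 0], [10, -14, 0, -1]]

Multiply R1 by 1/5.
Subtract 10 times R1 from R3.
Add 6 times R2 to R3.
Add 1/5 times R3 to R1.
Subtract 3/5 times R2 from R1.

[[1, -7/5, 0, 0], [0, 0, 1, 0], [0, 0, 0, 1]]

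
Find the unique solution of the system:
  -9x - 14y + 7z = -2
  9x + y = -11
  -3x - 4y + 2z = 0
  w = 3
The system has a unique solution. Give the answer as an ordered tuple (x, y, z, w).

(-4/3, 1, 0, 3)

Form the augmented matrix and row-reduce:
  [ -9  -14  7  0  |   -2 ]
  [  9    1  0  0  |  -11 ]
  [ -3   -4  2  0  |    0 ]
  [  0    0  0  1  |    3 ]
r1 ← -1/9·r1
  [  1  14/9  -7/9  0  |  2/9 ]
  [  9     1     0  0  |  -11 ]
  [ -3    -4     2  0  |    0 ]
  [  0     0     0  1  |    3 ]
r2 ← r2 − 9·r1
  [  1  14/9  -7/9  0  |  2/9 ]
  [  0   -13     7  0  |  -13 ]
  [ -3    -4     2  0  |    0 ]
  [  0     0     0  1  |    3 ]
r3 ← r3 + 3·r1
  [ 1  14/9  -7/9  0  |  2/9 ]
  [ 0   -13     7  0  |  -13 ]
  [ 0   2/3  -1/3  0  |  2/3 ]
  [ 0     0     0  1  |    3 ]
r2 ← -1/13·r2
  [ 1  14/9   -7/9  0  |  2/9 ]
  [ 0     1  -7/13  0  |    1 ]
  [ 0   2/3   -1/3  0  |  2/3 ]
  [ 0     0      0  1  |    3 ]
r3 ← r3 − 2/3·r2
  [ 1  14/9   -7/9  0  |  2/9 ]
  [ 0     1  -7/13  0  |    1 ]
  [ 0     0   1/39  0  |    0 ]
  [ 0     0      0  1  |    3 ]
r3 ← 39·r3
  [ 1  14/9   -7/9  0  |  2/9 ]
  [ 0     1  -7/13  0  |    1 ]
  [ 0     0      1  0  |    0 ]
  [ 0     0      0  1  |    3 ]
r2 ← r2 + 7/13·r3
  [ 1  14/9  -7/9  0  |  2/9 ]
  [ 0     1     0  0  |    1 ]
  [ 0     0     1  0  |    0 ]
  [ 0     0     0  1  |    3 ]
r1 ← r1 + 7/9·r3
  [ 1  14/9  0  0  |  2/9 ]
  [ 0     1  0  0  |    1 ]
  [ 0     0  1  0  |    0 ]
  [ 0     0  0  1  |    3 ]
r1 ← r1 − 14/9·r2
  [ 1  0  0  0  |  -4/3 ]
  [ 0  1  0  0  |     1 ]
  [ 0  0  1  0  |     0 ]
  [ 0  0  0  1  |     3 ]
Reading off the last column: x = -4/3, y = 1, z = 0, w = 3.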